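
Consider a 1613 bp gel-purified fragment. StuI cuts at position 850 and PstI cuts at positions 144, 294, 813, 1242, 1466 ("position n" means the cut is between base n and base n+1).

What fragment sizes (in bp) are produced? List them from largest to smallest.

519, 392, 224, 150, 147, 144, 37 bp

Combined cut positions (sorted): 144, 294, 813, 850, 1242, 1466.
Linear molecule, 6 cuts → 7 fragments:
  144 − 0 = 144 bp
  294 − 144 = 150 bp
  813 − 294 = 519 bp
  850 − 813 = 37 bp
  1242 − 850 = 392 bp
  1466 − 1242 = 224 bp
  1613 − 1466 = 147 bp
Sorted largest to smallest: 519, 392, 224, 150, 147, 144, 37 bp.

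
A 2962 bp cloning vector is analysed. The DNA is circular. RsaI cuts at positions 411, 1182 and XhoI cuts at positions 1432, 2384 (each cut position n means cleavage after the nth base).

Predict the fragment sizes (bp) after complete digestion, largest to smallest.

Combined cut positions (sorted): 411, 1182, 1432, 2384.
Circular molecule, 4 cuts → 4 fragments:
  1182 − 411 = 771 bp
  1432 − 1182 = 250 bp
  2384 − 1432 = 952 bp
  wrap: 2962 − 2384 + 411 = 989 bp
Sorted largest to smallest: 989, 952, 771, 250 bp.

989, 952, 771, 250 bp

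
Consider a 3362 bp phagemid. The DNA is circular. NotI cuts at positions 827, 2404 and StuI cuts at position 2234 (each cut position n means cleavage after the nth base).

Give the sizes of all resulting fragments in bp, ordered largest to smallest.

1785, 1407, 170 bp

Combined cut positions (sorted): 827, 2234, 2404.
Circular molecule, 3 cuts → 3 fragments:
  2234 − 827 = 1407 bp
  2404 − 2234 = 170 bp
  wrap: 3362 − 2404 + 827 = 1785 bp
Sorted largest to smallest: 1785, 1407, 170 bp.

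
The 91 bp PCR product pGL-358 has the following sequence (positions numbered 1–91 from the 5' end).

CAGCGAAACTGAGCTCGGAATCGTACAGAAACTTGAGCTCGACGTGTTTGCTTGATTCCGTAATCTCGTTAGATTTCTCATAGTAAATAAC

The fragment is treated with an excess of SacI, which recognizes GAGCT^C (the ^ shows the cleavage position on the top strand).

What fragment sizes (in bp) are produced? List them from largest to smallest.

52, 24, 15 bp

SacI sites (GAGCTC) start at positions 11, 35.
SacI cuts after base 5 of each site (before the last base), so after positions 15, 39.
Linear molecule, 2 cuts → 3 fragments:
  1–15 → 15 bp
  16–39 → 24 bp
  40–91 → 52 bp
Sorted largest to smallest: 52, 24, 15 bp.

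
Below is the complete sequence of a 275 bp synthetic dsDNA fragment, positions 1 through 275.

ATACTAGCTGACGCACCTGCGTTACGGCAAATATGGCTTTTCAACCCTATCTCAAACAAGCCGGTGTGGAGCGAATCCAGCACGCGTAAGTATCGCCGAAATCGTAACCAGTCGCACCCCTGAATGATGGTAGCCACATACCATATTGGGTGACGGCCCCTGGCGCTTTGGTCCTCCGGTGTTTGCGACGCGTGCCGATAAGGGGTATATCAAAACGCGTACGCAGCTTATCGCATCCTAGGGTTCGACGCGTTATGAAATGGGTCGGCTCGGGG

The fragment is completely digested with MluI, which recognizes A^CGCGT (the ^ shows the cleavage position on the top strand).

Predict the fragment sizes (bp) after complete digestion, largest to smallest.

MluI sites (ACGCGT) start at positions 82, 188, 215, 248.
MluI cuts after the first base of each site, so after positions 82, 188, 215, 248.
Linear molecule, 4 cuts → 5 fragments:
  1–82 → 82 bp
  83–188 → 106 bp
  189–215 → 27 bp
  216–248 → 33 bp
  249–275 → 27 bp
Sorted largest to smallest: 106, 82, 33, 27, 27 bp.

106, 82, 33, 27, 27 bp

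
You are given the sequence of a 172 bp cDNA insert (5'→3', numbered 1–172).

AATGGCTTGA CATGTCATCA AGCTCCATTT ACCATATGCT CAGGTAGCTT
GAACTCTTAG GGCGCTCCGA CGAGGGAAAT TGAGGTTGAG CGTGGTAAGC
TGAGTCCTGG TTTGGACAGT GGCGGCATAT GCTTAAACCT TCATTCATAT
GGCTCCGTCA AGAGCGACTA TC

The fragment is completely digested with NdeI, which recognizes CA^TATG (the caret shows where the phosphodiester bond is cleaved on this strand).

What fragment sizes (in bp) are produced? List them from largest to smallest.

NdeI sites (CATATG) start at positions 33, 126, 146.
NdeI cuts after base 2 of each site, so after positions 34, 127, 147.
Linear molecule, 3 cuts → 4 fragments:
  1–34 → 34 bp
  35–127 → 93 bp
  128–147 → 20 bp
  148–172 → 25 bp
Sorted largest to smallest: 93, 34, 25, 20 bp.

93, 34, 25, 20 bp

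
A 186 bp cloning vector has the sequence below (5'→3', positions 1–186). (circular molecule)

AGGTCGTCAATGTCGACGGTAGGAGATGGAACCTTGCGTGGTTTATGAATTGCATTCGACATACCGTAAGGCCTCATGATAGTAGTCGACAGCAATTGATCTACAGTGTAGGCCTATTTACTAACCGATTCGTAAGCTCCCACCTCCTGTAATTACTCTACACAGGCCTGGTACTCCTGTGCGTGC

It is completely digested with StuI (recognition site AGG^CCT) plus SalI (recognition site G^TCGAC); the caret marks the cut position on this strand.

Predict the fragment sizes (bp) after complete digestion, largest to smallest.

StuI sites (AGGCCT) start at positions 69, 110, 164.
StuI cuts after base 3 of each site, so after positions 71, 112, 166.
SalI sites (GTCGAC) start at positions 12, 85.
SalI cuts after the first base of each site, so after positions 12, 85.
Combined cut positions: 12, 71, 85, 112, 166.
Circular molecule, 5 cuts → 5 fragments:
  13–71 → 59 bp
  72–85 → 14 bp
  86–112 → 27 bp
  113–166 → 54 bp
  167–186 then 1–12 → 20 + 12 = 32 bp
Sorted largest to smallest: 59, 54, 32, 27, 14 bp.

59, 54, 32, 27, 14 bp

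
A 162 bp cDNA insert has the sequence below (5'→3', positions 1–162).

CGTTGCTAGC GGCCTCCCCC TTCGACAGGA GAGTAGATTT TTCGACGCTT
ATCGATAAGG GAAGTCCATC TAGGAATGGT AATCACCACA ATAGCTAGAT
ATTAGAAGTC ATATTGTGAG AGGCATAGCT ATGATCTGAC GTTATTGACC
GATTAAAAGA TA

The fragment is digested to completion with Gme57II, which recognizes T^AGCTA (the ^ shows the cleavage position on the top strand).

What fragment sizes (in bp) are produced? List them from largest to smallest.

Gme57II sites (TAGCTA) start at positions 92, 126.
Gme57II cuts after the first base of each site, so after positions 92, 126.
Linear molecule, 2 cuts → 3 fragments:
  1–92 → 92 bp
  93–126 → 34 bp
  127–162 → 36 bp
Sorted largest to smallest: 92, 36, 34 bp.

92, 36, 34 bp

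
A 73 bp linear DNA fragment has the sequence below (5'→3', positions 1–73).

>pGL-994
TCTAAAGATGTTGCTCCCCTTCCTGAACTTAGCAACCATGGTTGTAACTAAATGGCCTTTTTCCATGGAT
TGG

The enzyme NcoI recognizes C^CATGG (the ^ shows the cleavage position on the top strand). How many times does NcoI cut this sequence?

2

CCATGG occurs starting at positions 36, 63.
NcoI cuts at 2 sites.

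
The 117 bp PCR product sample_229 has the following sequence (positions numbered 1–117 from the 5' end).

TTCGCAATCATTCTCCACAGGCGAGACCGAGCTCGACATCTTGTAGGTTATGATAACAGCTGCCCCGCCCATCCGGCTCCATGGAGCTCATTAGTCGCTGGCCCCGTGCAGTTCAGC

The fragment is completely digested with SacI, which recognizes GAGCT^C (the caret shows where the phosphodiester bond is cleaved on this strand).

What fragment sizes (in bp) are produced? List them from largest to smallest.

SacI sites (GAGCTC) start at positions 29, 84.
SacI cuts after base 5 of each site (before the last base), so after positions 33, 88.
Linear molecule, 2 cuts → 3 fragments:
  1–33 → 33 bp
  34–88 → 55 bp
  89–117 → 29 bp
Sorted largest to smallest: 55, 33, 29 bp.

55, 33, 29 bp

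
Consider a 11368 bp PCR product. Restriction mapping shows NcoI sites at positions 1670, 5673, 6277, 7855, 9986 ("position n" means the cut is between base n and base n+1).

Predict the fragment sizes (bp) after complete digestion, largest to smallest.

Linear molecule, 5 cuts → 6 fragments:
  1670 − 0 = 1670 bp
  5673 − 1670 = 4003 bp
  6277 − 5673 = 604 bp
  7855 − 6277 = 1578 bp
  9986 − 7855 = 2131 bp
  11368 − 9986 = 1382 bp
Sorted largest to smallest: 4003, 2131, 1670, 1578, 1382, 604 bp.

4003, 2131, 1670, 1578, 1382, 604 bp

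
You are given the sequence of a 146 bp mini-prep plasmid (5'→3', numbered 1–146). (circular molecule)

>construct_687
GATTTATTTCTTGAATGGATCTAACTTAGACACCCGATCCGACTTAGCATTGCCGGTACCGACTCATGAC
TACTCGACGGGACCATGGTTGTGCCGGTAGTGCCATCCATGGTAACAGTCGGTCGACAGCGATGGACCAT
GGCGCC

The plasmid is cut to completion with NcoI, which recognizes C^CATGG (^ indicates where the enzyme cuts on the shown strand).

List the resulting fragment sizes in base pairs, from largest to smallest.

92, 30, 24 bp

NcoI sites (CCATGG) start at positions 83, 107, 137.
NcoI cuts after the first base of each site, so after positions 83, 107, 137.
Circular molecule, 3 cuts → 3 fragments:
  84–107 → 24 bp
  108–137 → 30 bp
  138–146 then 1–83 → 9 + 83 = 92 bp
Sorted largest to smallest: 92, 30, 24 bp.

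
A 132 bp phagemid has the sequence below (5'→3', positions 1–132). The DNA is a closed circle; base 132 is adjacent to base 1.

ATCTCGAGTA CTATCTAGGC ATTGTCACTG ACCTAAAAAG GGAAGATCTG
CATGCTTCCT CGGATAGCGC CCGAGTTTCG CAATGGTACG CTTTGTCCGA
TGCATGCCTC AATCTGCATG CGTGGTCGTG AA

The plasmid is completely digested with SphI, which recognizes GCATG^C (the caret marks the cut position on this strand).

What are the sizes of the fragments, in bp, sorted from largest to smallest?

SphI sites (GCATGC) start at positions 50, 102, 116.
SphI cuts after base 5 of each site (before the last base), so after positions 54, 106, 120.
Circular molecule, 3 cuts → 3 fragments:
  55–106 → 52 bp
  107–120 → 14 bp
  121–132 then 1–54 → 12 + 54 = 66 bp
Sorted largest to smallest: 66, 52, 14 bp.

66, 52, 14 bp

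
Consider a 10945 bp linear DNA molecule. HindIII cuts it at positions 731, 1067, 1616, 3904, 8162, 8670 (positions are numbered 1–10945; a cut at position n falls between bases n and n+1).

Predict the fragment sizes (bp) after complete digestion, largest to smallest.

Linear molecule, 6 cuts → 7 fragments:
  731 − 0 = 731 bp
  1067 − 731 = 336 bp
  1616 − 1067 = 549 bp
  3904 − 1616 = 2288 bp
  8162 − 3904 = 4258 bp
  8670 − 8162 = 508 bp
  10945 − 8670 = 2275 bp
Sorted largest to smallest: 4258, 2288, 2275, 731, 549, 508, 336 bp.

4258, 2288, 2275, 731, 549, 508, 336 bp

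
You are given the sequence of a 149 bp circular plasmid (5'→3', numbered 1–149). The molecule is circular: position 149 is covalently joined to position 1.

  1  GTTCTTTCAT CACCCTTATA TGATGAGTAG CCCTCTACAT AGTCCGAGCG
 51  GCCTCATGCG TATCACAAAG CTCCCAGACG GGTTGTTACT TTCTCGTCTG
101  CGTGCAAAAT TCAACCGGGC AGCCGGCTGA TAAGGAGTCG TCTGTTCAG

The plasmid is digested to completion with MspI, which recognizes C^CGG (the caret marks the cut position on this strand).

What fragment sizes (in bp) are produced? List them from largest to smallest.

MspI sites (CCGG) start at positions 115, 123.
MspI cuts after the first base of each site, so after positions 115, 123.
Circular molecule, 2 cuts → 2 fragments:
  116–123 → 8 bp
  124–149 then 1–115 → 26 + 115 = 141 bp
Sorted largest to smallest: 141, 8 bp.

141, 8 bp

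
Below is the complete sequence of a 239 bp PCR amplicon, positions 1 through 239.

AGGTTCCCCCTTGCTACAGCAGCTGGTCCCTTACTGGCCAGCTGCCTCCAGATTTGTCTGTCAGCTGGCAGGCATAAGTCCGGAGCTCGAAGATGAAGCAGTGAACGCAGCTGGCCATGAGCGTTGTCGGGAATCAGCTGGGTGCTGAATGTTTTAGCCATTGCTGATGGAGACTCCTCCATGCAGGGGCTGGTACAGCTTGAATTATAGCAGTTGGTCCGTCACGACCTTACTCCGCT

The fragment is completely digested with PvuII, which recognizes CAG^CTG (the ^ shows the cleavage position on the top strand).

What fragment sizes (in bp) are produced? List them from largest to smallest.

102, 46, 27, 23, 22, 19 bp

PvuII sites (CAGCTG) start at positions 20, 39, 62, 108, 135.
PvuII cuts after base 3 of each site, so after positions 22, 41, 64, 110, 137.
Linear molecule, 5 cuts → 6 fragments:
  1–22 → 22 bp
  23–41 → 19 bp
  42–64 → 23 bp
  65–110 → 46 bp
  111–137 → 27 bp
  138–239 → 102 bp
Sorted largest to smallest: 102, 46, 27, 23, 22, 19 bp.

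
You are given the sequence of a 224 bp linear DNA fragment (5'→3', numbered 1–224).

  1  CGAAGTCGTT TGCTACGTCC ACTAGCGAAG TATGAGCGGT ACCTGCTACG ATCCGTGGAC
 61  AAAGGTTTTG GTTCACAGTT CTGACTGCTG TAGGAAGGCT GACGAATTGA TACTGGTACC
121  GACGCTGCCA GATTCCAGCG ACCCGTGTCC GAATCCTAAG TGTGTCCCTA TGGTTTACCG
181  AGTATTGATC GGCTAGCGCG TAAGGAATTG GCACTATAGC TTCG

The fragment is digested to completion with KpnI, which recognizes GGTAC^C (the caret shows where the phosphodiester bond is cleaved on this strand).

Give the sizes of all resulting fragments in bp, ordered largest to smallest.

105, 77, 42 bp

KpnI sites (GGTACC) start at positions 38, 115.
KpnI cuts after base 5 of each site (before the last base), so after positions 42, 119.
Linear molecule, 2 cuts → 3 fragments:
  1–42 → 42 bp
  43–119 → 77 bp
  120–224 → 105 bp
Sorted largest to smallest: 105, 77, 42 bp.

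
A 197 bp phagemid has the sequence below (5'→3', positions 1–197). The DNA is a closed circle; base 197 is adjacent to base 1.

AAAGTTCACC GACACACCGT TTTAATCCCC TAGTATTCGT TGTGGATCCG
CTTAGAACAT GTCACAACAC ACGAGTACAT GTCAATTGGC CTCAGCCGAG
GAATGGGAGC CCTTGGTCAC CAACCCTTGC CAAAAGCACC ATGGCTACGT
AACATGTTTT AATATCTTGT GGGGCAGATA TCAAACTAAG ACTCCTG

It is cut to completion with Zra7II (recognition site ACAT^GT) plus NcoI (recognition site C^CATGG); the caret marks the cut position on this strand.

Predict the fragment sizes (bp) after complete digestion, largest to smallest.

Zra7II sites (ACATGT) start at positions 57, 77, 152.
Zra7II cuts after base 4 of each site, so after positions 60, 80, 155.
The NcoI site (CCATGG) starts at position 139.
NcoI cuts after the first base of each site, so after position 139.
Combined cut positions: 60, 80, 139, 155.
Circular molecule, 4 cuts → 4 fragments:
  61–80 → 20 bp
  81–139 → 59 bp
  140–155 → 16 bp
  156–197 then 1–60 → 42 + 60 = 102 bp
Sorted largest to smallest: 102, 59, 20, 16 bp.

102, 59, 20, 16 bp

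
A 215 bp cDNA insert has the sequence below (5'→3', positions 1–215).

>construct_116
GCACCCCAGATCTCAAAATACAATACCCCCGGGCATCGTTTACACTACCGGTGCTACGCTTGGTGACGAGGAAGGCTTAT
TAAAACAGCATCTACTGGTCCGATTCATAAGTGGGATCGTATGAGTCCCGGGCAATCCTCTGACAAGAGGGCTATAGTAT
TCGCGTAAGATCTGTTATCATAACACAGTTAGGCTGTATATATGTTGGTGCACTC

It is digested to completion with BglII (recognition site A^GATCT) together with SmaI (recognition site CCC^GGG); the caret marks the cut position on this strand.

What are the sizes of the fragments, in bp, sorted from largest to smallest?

99, 47, 39, 22, 8 bp

BglII sites (AGATCT) start at positions 8, 168.
BglII cuts after the first base of each site, so after positions 8, 168.
SmaI sites (CCCGGG) start at positions 28, 127.
SmaI cuts after base 3 of each site, so after positions 30, 129.
Combined cut positions: 8, 30, 129, 168.
Linear molecule, 4 cuts → 5 fragments:
  1–8 → 8 bp
  9–30 → 22 bp
  31–129 → 99 bp
  130–168 → 39 bp
  169–215 → 47 bp
Sorted largest to smallest: 99, 47, 39, 22, 8 bp.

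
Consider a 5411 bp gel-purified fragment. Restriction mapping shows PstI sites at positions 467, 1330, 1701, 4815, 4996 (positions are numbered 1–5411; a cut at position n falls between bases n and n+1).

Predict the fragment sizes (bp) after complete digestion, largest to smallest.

3114, 863, 467, 415, 371, 181 bp

Linear molecule, 5 cuts → 6 fragments:
  467 − 0 = 467 bp
  1330 − 467 = 863 bp
  1701 − 1330 = 371 bp
  4815 − 1701 = 3114 bp
  4996 − 4815 = 181 bp
  5411 − 4996 = 415 bp
Sorted largest to smallest: 3114, 863, 467, 415, 371, 181 bp.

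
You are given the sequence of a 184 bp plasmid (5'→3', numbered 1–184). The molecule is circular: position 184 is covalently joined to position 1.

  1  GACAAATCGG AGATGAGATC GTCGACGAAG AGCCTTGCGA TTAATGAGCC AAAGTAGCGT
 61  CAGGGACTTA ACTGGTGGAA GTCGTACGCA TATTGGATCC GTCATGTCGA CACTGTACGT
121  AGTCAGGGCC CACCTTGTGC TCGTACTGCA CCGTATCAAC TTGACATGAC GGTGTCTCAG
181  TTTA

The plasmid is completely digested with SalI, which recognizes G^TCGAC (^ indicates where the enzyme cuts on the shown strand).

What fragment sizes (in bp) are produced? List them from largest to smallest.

SalI sites (GTCGAC) start at positions 21, 106.
SalI cuts after the first base of each site, so after positions 21, 106.
Circular molecule, 2 cuts → 2 fragments:
  22–106 → 85 bp
  107–184 then 1–21 → 78 + 21 = 99 bp
Sorted largest to smallest: 99, 85 bp.

99, 85 bp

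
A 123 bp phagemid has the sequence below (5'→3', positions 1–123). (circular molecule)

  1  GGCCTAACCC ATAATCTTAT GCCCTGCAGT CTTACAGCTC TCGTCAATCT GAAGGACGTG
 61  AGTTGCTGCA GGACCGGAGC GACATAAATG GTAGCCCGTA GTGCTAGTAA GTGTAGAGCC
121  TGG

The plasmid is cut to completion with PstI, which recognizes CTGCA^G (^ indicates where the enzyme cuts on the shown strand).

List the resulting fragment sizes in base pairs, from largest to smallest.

81, 42 bp

PstI sites (CTGCAG) start at positions 24, 66.
PstI cuts after base 5 of each site (before the last base), so after positions 28, 70.
Circular molecule, 2 cuts → 2 fragments:
  29–70 → 42 bp
  71–123 then 1–28 → 53 + 28 = 81 bp
Sorted largest to smallest: 81, 42 bp.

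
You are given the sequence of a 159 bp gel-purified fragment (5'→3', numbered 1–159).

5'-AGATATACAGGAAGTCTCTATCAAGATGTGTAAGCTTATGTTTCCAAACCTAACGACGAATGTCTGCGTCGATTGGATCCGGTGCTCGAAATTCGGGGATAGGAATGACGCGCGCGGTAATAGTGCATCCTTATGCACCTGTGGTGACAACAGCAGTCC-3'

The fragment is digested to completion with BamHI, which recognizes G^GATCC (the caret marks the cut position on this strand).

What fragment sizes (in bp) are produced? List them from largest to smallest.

84, 75 bp

The BamHI site (GGATCC) starts at position 75.
BamHI cuts after the first base of each site, so after position 75.
Linear molecule, 1 cut → 2 fragments:
  1–75 → 75 bp
  76–159 → 84 bp
Sorted largest to smallest: 84, 75 bp.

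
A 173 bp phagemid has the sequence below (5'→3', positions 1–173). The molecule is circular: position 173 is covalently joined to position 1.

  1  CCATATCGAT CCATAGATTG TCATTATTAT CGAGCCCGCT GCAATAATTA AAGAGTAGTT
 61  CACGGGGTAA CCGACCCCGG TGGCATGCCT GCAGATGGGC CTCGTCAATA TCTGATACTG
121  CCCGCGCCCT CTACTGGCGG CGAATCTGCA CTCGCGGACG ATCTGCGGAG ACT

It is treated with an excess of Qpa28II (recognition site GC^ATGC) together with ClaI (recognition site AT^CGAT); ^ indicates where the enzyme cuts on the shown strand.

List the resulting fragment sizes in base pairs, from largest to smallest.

The Qpa28II site (GCATGC) starts at position 83.
Qpa28II cuts after base 2 of each site, so after position 84.
The ClaI site (ATCGAT) starts at position 5.
ClaI cuts after base 2 of each site, so after position 6.
Combined cut positions: 6, 84.
Circular molecule, 2 cuts → 2 fragments:
  7–84 → 78 bp
  85–173 then 1–6 → 89 + 6 = 95 bp
Sorted largest to smallest: 95, 78 bp.

95, 78 bp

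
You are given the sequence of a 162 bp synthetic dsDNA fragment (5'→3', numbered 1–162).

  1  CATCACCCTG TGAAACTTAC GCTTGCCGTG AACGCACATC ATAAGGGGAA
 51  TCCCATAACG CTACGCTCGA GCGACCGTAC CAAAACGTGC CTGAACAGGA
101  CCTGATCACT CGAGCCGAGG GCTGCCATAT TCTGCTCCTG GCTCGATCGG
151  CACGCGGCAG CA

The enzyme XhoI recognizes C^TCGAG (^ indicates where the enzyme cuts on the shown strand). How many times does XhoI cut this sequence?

CTCGAG occurs starting at positions 66, 109.
XhoI cuts at 2 sites.

2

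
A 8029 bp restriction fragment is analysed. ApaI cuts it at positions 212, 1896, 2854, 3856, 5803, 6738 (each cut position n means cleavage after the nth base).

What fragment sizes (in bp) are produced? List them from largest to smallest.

1947, 1684, 1291, 1002, 958, 935, 212 bp

Linear molecule, 6 cuts → 7 fragments:
  212 − 0 = 212 bp
  1896 − 212 = 1684 bp
  2854 − 1896 = 958 bp
  3856 − 2854 = 1002 bp
  5803 − 3856 = 1947 bp
  6738 − 5803 = 935 bp
  8029 − 6738 = 1291 bp
Sorted largest to smallest: 1947, 1684, 1291, 1002, 958, 935, 212 bp.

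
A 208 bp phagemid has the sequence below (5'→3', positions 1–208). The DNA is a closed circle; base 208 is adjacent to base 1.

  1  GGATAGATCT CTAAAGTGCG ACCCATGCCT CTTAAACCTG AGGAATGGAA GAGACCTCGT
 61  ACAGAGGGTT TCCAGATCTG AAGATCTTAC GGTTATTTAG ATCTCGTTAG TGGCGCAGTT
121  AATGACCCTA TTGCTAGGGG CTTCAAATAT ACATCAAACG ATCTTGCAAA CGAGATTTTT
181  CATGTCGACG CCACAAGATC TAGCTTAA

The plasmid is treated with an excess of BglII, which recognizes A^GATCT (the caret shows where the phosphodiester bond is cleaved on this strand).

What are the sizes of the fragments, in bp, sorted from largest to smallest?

BglII sites (AGATCT) start at positions 5, 74, 82, 99, 196.
BglII cuts after the first base of each site, so after positions 5, 74, 82, 99, 196.
Circular molecule, 5 cuts → 5 fragments:
  6–74 → 69 bp
  75–82 → 8 bp
  83–99 → 17 bp
  100–196 → 97 bp
  197–208 then 1–5 → 12 + 5 = 17 bp
Sorted largest to smallest: 97, 69, 17, 17, 8 bp.

97, 69, 17, 17, 8 bp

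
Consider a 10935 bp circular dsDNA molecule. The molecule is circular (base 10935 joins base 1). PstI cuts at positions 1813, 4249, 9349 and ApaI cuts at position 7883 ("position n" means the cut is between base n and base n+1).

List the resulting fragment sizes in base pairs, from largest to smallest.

Combined cut positions (sorted): 1813, 4249, 7883, 9349.
Circular molecule, 4 cuts → 4 fragments:
  4249 − 1813 = 2436 bp
  7883 − 4249 = 3634 bp
  9349 − 7883 = 1466 bp
  wrap: 10935 − 9349 + 1813 = 3399 bp
Sorted largest to smallest: 3634, 3399, 2436, 1466 bp.

3634, 3399, 2436, 1466 bp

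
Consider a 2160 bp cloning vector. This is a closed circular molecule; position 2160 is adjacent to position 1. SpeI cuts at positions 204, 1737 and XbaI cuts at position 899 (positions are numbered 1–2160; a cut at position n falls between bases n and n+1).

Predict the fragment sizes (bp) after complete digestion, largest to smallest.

838, 695, 627 bp

Combined cut positions (sorted): 204, 899, 1737.
Circular molecule, 3 cuts → 3 fragments:
  899 − 204 = 695 bp
  1737 − 899 = 838 bp
  wrap: 2160 − 1737 + 204 = 627 bp
Sorted largest to smallest: 838, 695, 627 bp.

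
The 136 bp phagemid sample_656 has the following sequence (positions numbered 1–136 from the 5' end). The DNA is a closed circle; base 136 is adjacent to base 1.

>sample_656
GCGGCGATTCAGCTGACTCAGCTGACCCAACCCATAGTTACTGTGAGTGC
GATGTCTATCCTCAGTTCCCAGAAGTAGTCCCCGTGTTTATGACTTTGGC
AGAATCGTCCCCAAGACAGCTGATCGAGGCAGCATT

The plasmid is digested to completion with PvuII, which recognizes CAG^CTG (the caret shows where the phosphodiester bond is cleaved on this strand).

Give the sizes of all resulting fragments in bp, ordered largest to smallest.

98, 29, 9 bp

PvuII sites (CAGCTG) start at positions 10, 19, 117.
PvuII cuts after base 3 of each site, so after positions 12, 21, 119.
Circular molecule, 3 cuts → 3 fragments:
  13–21 → 9 bp
  22–119 → 98 bp
  120–136 then 1–12 → 17 + 12 = 29 bp
Sorted largest to smallest: 98, 29, 9 bp.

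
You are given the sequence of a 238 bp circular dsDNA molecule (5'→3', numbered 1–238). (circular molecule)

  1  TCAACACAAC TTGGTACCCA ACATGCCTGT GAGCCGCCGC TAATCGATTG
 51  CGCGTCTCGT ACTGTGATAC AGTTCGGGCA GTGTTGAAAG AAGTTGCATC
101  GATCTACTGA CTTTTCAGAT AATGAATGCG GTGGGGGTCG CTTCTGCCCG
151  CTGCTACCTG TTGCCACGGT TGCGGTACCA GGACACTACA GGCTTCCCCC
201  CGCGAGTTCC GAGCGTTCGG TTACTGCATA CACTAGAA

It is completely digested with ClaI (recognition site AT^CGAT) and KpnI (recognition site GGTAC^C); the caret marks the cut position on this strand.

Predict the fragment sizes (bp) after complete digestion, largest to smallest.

ClaI sites (ATCGAT) start at positions 43, 98.
ClaI cuts after base 2 of each site, so after positions 44, 99.
KpnI sites (GGTACC) start at positions 13, 174.
KpnI cuts after base 5 of each site (before the last base), so after positions 17, 178.
Combined cut positions: 17, 44, 99, 178.
Circular molecule, 4 cuts → 4 fragments:
  18–44 → 27 bp
  45–99 → 55 bp
  100–178 → 79 bp
  179–238 then 1–17 → 60 + 17 = 77 bp
Sorted largest to smallest: 79, 77, 55, 27 bp.

79, 77, 55, 27 bp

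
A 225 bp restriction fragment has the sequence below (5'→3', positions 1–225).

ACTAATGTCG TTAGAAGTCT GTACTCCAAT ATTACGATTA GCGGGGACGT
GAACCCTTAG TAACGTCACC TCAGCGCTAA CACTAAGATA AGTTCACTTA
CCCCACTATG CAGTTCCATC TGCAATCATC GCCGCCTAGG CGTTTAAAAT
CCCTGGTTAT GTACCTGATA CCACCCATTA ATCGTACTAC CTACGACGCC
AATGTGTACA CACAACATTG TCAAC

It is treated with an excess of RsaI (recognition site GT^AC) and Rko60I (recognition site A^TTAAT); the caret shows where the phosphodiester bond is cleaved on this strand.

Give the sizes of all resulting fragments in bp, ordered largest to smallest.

RsaI sites (GTAC) start at positions 21, 161, 184, 206.
RsaI cuts after base 2 of each site, so after positions 22, 162, 185, 207.
The Rko60I site (ATTAAT) starts at position 177.
Rko60I cuts after the first base of each site, so after position 177.
Combined cut positions: 22, 162, 177, 185, 207.
Linear molecule, 5 cuts → 6 fragments:
  1–22 → 22 bp
  23–162 → 140 bp
  163–177 → 15 bp
  178–185 → 8 bp
  186–207 → 22 bp
  208–225 → 18 bp
Sorted largest to smallest: 140, 22, 22, 18, 15, 8 bp.

140, 22, 22, 18, 15, 8 bp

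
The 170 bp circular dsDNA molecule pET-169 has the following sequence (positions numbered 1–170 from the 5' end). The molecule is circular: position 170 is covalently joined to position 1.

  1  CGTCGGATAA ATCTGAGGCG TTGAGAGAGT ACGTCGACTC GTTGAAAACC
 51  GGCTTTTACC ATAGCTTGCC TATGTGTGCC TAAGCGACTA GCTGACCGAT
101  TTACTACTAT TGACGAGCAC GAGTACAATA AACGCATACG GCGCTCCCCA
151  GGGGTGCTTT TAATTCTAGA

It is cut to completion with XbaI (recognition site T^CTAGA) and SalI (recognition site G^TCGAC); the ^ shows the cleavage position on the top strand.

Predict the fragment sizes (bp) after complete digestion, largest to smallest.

The XbaI site (TCTAGA) starts at position 165.
XbaI cuts after the first base of each site, so after position 165.
The SalI site (GTCGAC) starts at position 33.
SalI cuts after the first base of each site, so after position 33.
Combined cut positions: 33, 165.
Circular molecule, 2 cuts → 2 fragments:
  34–165 → 132 bp
  166–170 then 1–33 → 5 + 33 = 38 bp
Sorted largest to smallest: 132, 38 bp.

132, 38 bp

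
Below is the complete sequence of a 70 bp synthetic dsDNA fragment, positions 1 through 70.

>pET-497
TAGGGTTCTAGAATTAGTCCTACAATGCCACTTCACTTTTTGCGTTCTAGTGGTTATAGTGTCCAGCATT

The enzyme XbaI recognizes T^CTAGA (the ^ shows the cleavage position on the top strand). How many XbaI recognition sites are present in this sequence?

1

TCTAGA occurs starting at position 7.
XbaI cuts at 1 site.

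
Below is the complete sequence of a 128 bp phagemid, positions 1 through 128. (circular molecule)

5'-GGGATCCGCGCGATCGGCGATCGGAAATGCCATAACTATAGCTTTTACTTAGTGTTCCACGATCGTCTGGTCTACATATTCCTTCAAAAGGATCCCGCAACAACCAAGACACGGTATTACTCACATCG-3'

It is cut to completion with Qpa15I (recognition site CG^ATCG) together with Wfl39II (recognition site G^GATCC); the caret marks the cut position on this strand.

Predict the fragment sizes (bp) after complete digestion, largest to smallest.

Qpa15I sites (CGATCG) start at positions 11, 18, 60.
Qpa15I cuts after base 2 of each site, so after positions 12, 19, 61.
Wfl39II sites (GGATCC) start at positions 2, 90.
Wfl39II cuts after the first base of each site, so after positions 2, 90.
Combined cut positions: 2, 12, 19, 61, 90.
Circular molecule, 5 cuts → 5 fragments:
  3–12 → 10 bp
  13–19 → 7 bp
  20–61 → 42 bp
  62–90 → 29 bp
  91–128 then 1–2 → 38 + 2 = 40 bp
Sorted largest to smallest: 42, 40, 29, 10, 7 bp.

42, 40, 29, 10, 7 bp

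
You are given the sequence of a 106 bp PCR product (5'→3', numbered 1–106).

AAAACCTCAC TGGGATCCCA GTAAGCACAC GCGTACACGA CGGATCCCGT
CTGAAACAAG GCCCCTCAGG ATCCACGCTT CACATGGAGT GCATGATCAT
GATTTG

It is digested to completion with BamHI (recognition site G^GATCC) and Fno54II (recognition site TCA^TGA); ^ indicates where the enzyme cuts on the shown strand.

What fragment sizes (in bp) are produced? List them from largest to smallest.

30, 29, 27, 13, 7 bp

BamHI sites (GGATCC) start at positions 13, 42, 69.
BamHI cuts after the first base of each site, so after positions 13, 42, 69.
The Fno54II site (TCATGA) starts at position 97.
Fno54II cuts after base 3 of each site, so after position 99.
Combined cut positions: 13, 42, 69, 99.
Linear molecule, 4 cuts → 5 fragments:
  1–13 → 13 bp
  14–42 → 29 bp
  43–69 → 27 bp
  70–99 → 30 bp
  100–106 → 7 bp
Sorted largest to smallest: 30, 29, 27, 13, 7 bp.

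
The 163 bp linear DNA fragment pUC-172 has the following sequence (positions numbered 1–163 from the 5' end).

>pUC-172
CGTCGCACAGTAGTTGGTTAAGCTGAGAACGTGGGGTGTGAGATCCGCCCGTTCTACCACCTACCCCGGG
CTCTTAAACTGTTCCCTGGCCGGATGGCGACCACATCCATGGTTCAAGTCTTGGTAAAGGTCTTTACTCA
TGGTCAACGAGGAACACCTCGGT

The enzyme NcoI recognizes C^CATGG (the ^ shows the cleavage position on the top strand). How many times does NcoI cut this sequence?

CCATGG occurs starting at position 107.
NcoI cuts at 1 site.

1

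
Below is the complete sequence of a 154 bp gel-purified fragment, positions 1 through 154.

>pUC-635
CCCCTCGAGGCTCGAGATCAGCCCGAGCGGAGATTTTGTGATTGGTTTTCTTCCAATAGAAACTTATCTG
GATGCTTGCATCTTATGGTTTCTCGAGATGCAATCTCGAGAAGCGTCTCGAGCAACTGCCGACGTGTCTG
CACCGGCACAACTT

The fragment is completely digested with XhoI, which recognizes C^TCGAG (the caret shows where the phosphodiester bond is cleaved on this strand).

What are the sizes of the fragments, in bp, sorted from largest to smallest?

81, 37, 13, 12, 7, 4 bp

XhoI sites (CTCGAG) start at positions 4, 11, 92, 105, 117.
XhoI cuts after the first base of each site, so after positions 4, 11, 92, 105, 117.
Linear molecule, 5 cuts → 6 fragments:
  1–4 → 4 bp
  5–11 → 7 bp
  12–92 → 81 bp
  93–105 → 13 bp
  106–117 → 12 bp
  118–154 → 37 bp
Sorted largest to smallest: 81, 37, 13, 12, 7, 4 bp.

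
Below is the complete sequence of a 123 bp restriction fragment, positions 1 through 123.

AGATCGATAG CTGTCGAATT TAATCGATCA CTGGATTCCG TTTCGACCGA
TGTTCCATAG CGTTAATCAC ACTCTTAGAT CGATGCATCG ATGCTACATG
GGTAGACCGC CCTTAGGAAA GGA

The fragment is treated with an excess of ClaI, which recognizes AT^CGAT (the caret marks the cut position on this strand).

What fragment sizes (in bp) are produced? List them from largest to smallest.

ClaI sites (ATCGAT) start at positions 3, 23, 79, 87.
ClaI cuts after base 2 of each site, so after positions 4, 24, 80, 88.
Linear molecule, 4 cuts → 5 fragments:
  1–4 → 4 bp
  5–24 → 20 bp
  25–80 → 56 bp
  81–88 → 8 bp
  89–123 → 35 bp
Sorted largest to smallest: 56, 35, 20, 8, 4 bp.

56, 35, 20, 8, 4 bp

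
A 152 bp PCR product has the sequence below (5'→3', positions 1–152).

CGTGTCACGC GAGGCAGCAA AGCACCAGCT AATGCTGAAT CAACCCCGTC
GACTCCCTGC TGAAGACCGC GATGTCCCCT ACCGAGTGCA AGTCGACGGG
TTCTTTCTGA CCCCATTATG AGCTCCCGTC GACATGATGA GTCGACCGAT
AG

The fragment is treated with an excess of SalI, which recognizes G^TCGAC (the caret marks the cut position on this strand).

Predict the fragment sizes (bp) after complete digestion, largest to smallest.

48, 44, 36, 13, 11 bp

SalI sites (GTCGAC) start at positions 48, 92, 128, 141.
SalI cuts after the first base of each site, so after positions 48, 92, 128, 141.
Linear molecule, 4 cuts → 5 fragments:
  1–48 → 48 bp
  49–92 → 44 bp
  93–128 → 36 bp
  129–141 → 13 bp
  142–152 → 11 bp
Sorted largest to smallest: 48, 44, 36, 13, 11 bp.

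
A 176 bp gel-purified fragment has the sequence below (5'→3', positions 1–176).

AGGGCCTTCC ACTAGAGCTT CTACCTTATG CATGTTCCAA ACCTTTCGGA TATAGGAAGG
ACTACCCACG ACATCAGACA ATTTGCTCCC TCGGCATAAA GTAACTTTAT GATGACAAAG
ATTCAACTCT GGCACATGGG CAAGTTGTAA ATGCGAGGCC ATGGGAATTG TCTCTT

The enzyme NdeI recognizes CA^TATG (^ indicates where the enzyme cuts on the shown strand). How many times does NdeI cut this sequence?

0

No occurrence of CATATG is present in the sequence.
NdeI does not cut: 0 sites.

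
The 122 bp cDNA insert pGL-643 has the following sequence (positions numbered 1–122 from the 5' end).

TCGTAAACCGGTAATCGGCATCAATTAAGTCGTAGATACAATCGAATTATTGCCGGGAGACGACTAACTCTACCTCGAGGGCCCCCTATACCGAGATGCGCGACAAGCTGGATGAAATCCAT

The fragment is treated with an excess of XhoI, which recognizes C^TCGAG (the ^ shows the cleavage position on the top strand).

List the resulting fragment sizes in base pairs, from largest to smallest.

The XhoI site (CTCGAG) starts at position 74.
XhoI cuts after the first base of each site, so after position 74.
Linear molecule, 1 cut → 2 fragments:
  1–74 → 74 bp
  75–122 → 48 bp
Sorted largest to smallest: 74, 48 bp.

74, 48 bp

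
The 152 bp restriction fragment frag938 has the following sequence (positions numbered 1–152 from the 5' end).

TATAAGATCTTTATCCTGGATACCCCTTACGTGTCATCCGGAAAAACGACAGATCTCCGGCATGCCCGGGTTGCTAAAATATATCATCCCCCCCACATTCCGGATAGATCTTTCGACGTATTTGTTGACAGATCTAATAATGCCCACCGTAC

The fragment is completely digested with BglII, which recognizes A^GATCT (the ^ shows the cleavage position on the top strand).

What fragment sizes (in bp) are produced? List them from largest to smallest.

BglII sites (AGATCT) start at positions 5, 51, 106, 130.
BglII cuts after the first base of each site, so after positions 5, 51, 106, 130.
Linear molecule, 4 cuts → 5 fragments:
  1–5 → 5 bp
  6–51 → 46 bp
  52–106 → 55 bp
  107–130 → 24 bp
  131–152 → 22 bp
Sorted largest to smallest: 55, 46, 24, 22, 5 bp.

55, 46, 24, 22, 5 bp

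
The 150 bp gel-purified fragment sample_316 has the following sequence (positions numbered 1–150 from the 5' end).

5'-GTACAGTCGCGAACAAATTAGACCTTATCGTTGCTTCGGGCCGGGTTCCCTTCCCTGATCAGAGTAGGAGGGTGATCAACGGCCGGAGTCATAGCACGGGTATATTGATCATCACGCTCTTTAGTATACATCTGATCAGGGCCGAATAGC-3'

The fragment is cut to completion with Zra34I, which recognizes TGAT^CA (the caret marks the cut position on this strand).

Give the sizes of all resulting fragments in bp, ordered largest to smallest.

59, 33, 27, 17, 14 bp

Zra34I sites (TGATCA) start at positions 56, 73, 106, 133.
Zra34I cuts after base 4 of each site, so after positions 59, 76, 109, 136.
Linear molecule, 4 cuts → 5 fragments:
  1–59 → 59 bp
  60–76 → 17 bp
  77–109 → 33 bp
  110–136 → 27 bp
  137–150 → 14 bp
Sorted largest to smallest: 59, 33, 27, 17, 14 bp.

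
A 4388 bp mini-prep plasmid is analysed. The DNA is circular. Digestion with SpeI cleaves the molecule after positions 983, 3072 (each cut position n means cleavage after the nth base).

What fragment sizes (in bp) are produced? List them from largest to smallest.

Circular molecule, 2 cuts → 2 fragments:
  3072 − 983 = 2089 bp
  wrap: 4388 − 3072 + 983 = 2299 bp
Sorted largest to smallest: 2299, 2089 bp.

2299, 2089 bp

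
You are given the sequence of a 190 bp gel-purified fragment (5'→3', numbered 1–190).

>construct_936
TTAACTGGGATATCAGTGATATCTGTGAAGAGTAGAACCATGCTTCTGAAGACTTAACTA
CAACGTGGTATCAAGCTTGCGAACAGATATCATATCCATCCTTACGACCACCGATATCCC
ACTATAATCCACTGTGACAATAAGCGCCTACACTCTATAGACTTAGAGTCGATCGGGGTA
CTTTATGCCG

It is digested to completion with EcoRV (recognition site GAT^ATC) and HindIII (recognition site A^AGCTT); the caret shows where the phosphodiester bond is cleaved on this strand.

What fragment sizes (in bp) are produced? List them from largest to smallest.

75, 53, 27, 15, 11, 9 bp

EcoRV sites (GATATC) start at positions 9, 18, 86, 113.
EcoRV cuts after base 3 of each site, so after positions 11, 20, 88, 115.
The HindIII site (AAGCTT) starts at position 73.
HindIII cuts after the first base of each site, so after position 73.
Combined cut positions: 11, 20, 73, 88, 115.
Linear molecule, 5 cuts → 6 fragments:
  1–11 → 11 bp
  12–20 → 9 bp
  21–73 → 53 bp
  74–88 → 15 bp
  89–115 → 27 bp
  116–190 → 75 bp
Sorted largest to smallest: 75, 53, 27, 15, 11, 9 bp.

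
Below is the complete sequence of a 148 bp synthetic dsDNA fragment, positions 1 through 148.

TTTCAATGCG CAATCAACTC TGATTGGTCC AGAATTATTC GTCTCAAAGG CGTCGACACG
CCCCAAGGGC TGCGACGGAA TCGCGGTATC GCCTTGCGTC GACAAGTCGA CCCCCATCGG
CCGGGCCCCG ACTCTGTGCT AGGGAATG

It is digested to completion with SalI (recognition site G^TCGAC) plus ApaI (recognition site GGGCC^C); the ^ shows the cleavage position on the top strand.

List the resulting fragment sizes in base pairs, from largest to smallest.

52, 46, 21, 21, 8 bp

SalI sites (GTCGAC) start at positions 52, 98, 106.
SalI cuts after the first base of each site, so after positions 52, 98, 106.
The ApaI site (GGGCCC) starts at position 123.
ApaI cuts after base 5 of each site (before the last base), so after position 127.
Combined cut positions: 52, 98, 106, 127.
Linear molecule, 4 cuts → 5 fragments:
  1–52 → 52 bp
  53–98 → 46 bp
  99–106 → 8 bp
  107–127 → 21 bp
  128–148 → 21 bp
Sorted largest to smallest: 52, 46, 21, 21, 8 bp.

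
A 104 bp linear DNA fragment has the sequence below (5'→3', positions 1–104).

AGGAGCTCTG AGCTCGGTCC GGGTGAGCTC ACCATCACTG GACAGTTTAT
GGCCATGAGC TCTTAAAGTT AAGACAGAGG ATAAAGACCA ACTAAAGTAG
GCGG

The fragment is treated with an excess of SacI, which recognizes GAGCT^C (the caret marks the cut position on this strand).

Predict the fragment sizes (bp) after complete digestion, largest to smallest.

43, 32, 15, 7, 7 bp

SacI sites (GAGCTC) start at positions 3, 10, 25, 57.
SacI cuts after base 5 of each site (before the last base), so after positions 7, 14, 29, 61.
Linear molecule, 4 cuts → 5 fragments:
  1–7 → 7 bp
  8–14 → 7 bp
  15–29 → 15 bp
  30–61 → 32 bp
  62–104 → 43 bp
Sorted largest to smallest: 43, 32, 15, 7, 7 bp.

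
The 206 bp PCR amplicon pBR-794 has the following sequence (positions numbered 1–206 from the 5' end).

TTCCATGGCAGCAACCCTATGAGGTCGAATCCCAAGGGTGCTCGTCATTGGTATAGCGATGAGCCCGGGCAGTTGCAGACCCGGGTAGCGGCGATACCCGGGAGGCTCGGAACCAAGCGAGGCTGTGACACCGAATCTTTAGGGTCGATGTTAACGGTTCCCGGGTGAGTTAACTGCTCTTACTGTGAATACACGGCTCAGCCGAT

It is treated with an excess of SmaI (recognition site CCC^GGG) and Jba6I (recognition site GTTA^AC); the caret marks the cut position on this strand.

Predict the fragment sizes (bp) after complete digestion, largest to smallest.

66, 54, 34, 17, 16, 10, 9 bp

SmaI sites (CCCGGG) start at positions 64, 80, 97, 160.
SmaI cuts after base 3 of each site, so after positions 66, 82, 99, 162.
Jba6I sites (GTTAAC) start at positions 150, 169.
Jba6I cuts after base 4 of each site, so after positions 153, 172.
Combined cut positions: 66, 82, 99, 153, 162, 172.
Linear molecule, 6 cuts → 7 fragments:
  1–66 → 66 bp
  67–82 → 16 bp
  83–99 → 17 bp
  100–153 → 54 bp
  154–162 → 9 bp
  163–172 → 10 bp
  173–206 → 34 bp
Sorted largest to smallest: 66, 54, 34, 17, 16, 10, 9 bp.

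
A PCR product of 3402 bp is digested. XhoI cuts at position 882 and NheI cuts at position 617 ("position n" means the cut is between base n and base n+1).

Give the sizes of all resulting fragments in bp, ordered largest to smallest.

Combined cut positions (sorted): 617, 882.
Linear molecule, 2 cuts → 3 fragments:
  617 − 0 = 617 bp
  882 − 617 = 265 bp
  3402 − 882 = 2520 bp
Sorted largest to smallest: 2520, 617, 265 bp.

2520, 617, 265 bp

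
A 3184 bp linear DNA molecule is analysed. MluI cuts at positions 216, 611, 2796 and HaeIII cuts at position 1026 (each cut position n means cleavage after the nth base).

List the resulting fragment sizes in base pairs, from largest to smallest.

Combined cut positions (sorted): 216, 611, 1026, 2796.
Linear molecule, 4 cuts → 5 fragments:
  216 − 0 = 216 bp
  611 − 216 = 395 bp
  1026 − 611 = 415 bp
  2796 − 1026 = 1770 bp
  3184 − 2796 = 388 bp
Sorted largest to smallest: 1770, 415, 395, 388, 216 bp.

1770, 415, 395, 388, 216 bp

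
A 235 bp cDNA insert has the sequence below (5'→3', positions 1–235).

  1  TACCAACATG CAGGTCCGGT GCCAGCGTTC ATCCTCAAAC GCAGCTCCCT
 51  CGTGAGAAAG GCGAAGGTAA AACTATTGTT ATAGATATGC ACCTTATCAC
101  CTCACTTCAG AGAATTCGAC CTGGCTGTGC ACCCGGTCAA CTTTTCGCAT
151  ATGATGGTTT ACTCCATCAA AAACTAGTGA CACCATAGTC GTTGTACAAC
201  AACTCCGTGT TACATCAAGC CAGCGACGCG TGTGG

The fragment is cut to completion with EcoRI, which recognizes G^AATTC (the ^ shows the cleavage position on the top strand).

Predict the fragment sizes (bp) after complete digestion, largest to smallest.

The EcoRI site (GAATTC) starts at position 112.
EcoRI cuts after the first base of each site, so after position 112.
Linear molecule, 1 cut → 2 fragments:
  1–112 → 112 bp
  113–235 → 123 bp
Sorted largest to smallest: 123, 112 bp.

123, 112 bp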